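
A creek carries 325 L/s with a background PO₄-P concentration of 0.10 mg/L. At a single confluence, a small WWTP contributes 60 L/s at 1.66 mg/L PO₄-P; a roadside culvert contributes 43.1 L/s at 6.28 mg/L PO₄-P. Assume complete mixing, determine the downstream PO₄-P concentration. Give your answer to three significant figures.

0.941 mg/L

Mixed concentration C = ΣQC/ΣQ = (325.0·0.1000 + 60.00·1.660 + 43.10·6.280) / 428.1 = 402.8/428.1 = 0.9408 mg/L.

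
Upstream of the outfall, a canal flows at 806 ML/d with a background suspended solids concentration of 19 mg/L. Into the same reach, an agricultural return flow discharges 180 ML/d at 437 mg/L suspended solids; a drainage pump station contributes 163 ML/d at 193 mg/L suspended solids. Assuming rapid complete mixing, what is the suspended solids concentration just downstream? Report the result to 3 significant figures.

After mixing, C = (806.0·19.00 + 180.0·437.0 + 163.0·193.0) / 1149 = 125400/1149 = 109.2 mg/L.

109 mg/L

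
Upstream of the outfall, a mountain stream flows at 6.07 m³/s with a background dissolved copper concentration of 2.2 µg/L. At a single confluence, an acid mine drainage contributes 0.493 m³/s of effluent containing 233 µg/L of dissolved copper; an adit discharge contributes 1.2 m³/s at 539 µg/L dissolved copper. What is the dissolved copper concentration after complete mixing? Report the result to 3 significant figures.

After mixing, C = (6.070·2.200 + 0.4930·233.0 + 1.200·539.0) / 7.763 = 775.0/7.763 = 99.84 µg/L.

99.8 µg/L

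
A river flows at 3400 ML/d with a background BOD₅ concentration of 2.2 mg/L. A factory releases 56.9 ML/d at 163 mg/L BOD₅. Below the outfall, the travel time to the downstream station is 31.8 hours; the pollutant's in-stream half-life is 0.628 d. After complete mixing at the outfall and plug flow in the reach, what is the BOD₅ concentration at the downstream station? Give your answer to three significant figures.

1.12 mg/L

After mixing, C = (3400·2.200 + 56.90·163.0) / 3457 = 16750/3457 = 4.847 mg/L.
Half-life 0.628 d → k = ln 2 / 0.628 = 1.104 d⁻¹.
Decay over the reach: 4.847·exp(−kt) = 4.847·0.2317 = 1.123 mg/L.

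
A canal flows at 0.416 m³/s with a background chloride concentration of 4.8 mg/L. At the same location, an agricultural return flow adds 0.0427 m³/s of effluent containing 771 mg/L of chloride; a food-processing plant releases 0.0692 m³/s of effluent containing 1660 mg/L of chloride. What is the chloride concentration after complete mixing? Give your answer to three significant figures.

Mass balance: C = (0.4160·4.800 + 0.04270·771.0 + 0.06920·1660) / 0.5279 = 149.8/0.5279 = 283.7 mg/L.

284 mg/L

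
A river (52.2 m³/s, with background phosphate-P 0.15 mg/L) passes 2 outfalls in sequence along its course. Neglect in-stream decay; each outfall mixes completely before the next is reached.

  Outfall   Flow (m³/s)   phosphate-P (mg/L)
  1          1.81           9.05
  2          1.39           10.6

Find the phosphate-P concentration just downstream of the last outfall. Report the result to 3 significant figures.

After outfall 1: Q = 52.20 + 1.810 = 54.01 m³/s; C = (52.20·0.1500 + 1.810·9.050)/54.01 = 0.4483 mg/L.
After outfall 2: Q = 54.01 + 1.390 = 55.40 m³/s; C = (54.01·0.4483 + 1.390·10.60)/55.40 = 0.7030 mg/L.

0.703 mg/L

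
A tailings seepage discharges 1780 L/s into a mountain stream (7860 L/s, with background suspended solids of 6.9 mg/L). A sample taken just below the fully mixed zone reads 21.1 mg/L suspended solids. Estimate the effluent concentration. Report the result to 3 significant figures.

83.8 mg/L

Mass balance: 7860·6.900 + 1780·Cₑ = 9640·21.10
→ Cₑ = (9640·21.10 − 7860·6.900) / 1780 = 83.80 mg/L.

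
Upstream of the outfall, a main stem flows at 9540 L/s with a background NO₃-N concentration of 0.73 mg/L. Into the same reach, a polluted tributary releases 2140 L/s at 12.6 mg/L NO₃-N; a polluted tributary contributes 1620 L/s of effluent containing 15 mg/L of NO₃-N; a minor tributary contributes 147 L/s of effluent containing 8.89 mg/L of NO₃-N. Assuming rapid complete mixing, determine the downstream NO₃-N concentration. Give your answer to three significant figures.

Mass balance: C = (9540·0.7300 + 2140·12.60 + 1620·15.00 + 147.0·8.890) / 13450 = 59540/13450 = 4.427 mg/L.

4.43 mg/L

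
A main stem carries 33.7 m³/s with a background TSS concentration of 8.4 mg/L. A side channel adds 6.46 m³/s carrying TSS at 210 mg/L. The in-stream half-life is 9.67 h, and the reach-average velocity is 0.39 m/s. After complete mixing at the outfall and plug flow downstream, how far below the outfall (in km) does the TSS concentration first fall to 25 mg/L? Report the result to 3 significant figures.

After mixing, C = (33.70·8.400 + 6.460·210.0) / 40.16 = 1640/40.16 = 40.83 mg/L.
Half-life 9.67 h → k = ln 2 / 9.67 = 0.07168 h⁻¹ = 1.720 d⁻¹.
Set 40.83·exp(−k·t) = 25 → t = ln(40.83/25)/k = 24630 s = 6.843 h.
Distance = v·t = 0.39·24630 = 9608 m = 9.608 km.

9.61 km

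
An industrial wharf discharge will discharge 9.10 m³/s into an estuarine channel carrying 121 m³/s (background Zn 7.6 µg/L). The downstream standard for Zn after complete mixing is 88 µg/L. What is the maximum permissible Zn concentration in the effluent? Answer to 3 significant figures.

1160 µg/L

At the limit, (Qr·Cr + Qe·Cₑ)/(Qr + Qe) = 88:
Cₑ = (130.1·88 − 121.0·7.600) / 9.100 = 1157 µg/L.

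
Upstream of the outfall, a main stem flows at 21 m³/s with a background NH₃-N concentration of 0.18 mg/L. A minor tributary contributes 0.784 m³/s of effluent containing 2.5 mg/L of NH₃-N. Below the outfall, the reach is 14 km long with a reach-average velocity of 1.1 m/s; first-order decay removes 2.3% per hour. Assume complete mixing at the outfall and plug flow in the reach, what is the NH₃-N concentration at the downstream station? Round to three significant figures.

Conservation of mass: C = (21.00·0.1800 + 0.7840·2.500) / 21.78 = 5.740/21.78 = 0.2635 mg/L.
Travel time t = 14·1000 / 1.1 = 12730 s = 3.535 h.
2.3%/h lost → k = −ln(1 − 0.023) = 0.02327 h⁻¹.
Applying C = C₀e^(−kt): 0.2635 × 0.9210 = 0.2427 mg/L.

0.243 mg/L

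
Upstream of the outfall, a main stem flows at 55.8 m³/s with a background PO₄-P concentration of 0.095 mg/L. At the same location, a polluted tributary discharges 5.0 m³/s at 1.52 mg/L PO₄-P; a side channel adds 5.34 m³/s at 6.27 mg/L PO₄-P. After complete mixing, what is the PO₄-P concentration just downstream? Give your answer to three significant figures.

0.701 mg/L

Flow-weighted average: C = (55.80·0.09500 + 5.000·1.520 + 5.340·6.270) / 66.14 = 46.38/66.14 = 0.7013 mg/L.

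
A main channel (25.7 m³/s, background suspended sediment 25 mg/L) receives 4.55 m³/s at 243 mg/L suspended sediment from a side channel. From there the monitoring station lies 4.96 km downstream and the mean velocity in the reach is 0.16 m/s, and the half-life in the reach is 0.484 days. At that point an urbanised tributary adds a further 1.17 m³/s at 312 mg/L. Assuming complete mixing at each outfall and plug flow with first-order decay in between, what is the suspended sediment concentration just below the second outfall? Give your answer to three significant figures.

Mass balance: C = (25.70·25.00 + 4.550·243.0) / 30.25 = 1748/30.25 = 57.79 mg/L; combined flow 30.25 m³/s.
Travel time t = 4.96·1000 / 0.16 = 31000 s = 8.611 h.
Half-life 0.484 d → k = ln 2 / 0.484 = 1.432 d⁻¹.
First-order decay: C = 57.79·exp(−k·t) = 57.79·0.5982 = 34.57 mg/L.
Second outfall: C = (30.25·34.57 + 1.170·312.0)/31.42 = 44.90 mg/L.

44.9 mg/L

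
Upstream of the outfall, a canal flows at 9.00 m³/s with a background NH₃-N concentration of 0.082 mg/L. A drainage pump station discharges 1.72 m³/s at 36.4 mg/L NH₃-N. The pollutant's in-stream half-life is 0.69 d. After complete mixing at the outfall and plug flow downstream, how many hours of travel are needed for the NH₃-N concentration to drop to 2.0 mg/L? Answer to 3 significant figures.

25.9 h

Flow-weighted average: C = (9.000·0.08200 + 1.720·36.40) / 10.72 = 63.35/10.72 = 5.909 mg/L.
Half-life 0.69 d → k = ln 2 / 0.69 = 1.005 d⁻¹.
5.909·exp(−k·t) = 2.0 → t = ln(5.909/2.0)/k = 93180 s = 25.88 h.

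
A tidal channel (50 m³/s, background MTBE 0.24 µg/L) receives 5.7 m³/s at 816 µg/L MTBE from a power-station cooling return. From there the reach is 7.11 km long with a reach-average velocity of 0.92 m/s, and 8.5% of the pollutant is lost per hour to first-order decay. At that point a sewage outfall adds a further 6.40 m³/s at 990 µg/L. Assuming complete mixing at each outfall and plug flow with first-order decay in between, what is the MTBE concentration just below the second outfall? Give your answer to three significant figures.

164 µg/L

Flow-weighted average: C = (50.00·0.2400 + 5.700·816.0) / 55.70 = 4663/55.70 = 83.72 µg/L; combined flow 55.70 m³/s.
Travel time t = 7.11·1000 / 0.92 = 7728 s = 2.147 h.
8.5%/h lost → k = −ln(1 − 0.085) = 0.08883 h⁻¹.
After decay, C = 83.72 × e^(−kt) = 83.72 × 0.8264 = 69.18 µg/L.
At the second outfall, C = (55.70·69.18 + 6.400·990.0) / (55.70 + 6.400) = 164.1 µg/L.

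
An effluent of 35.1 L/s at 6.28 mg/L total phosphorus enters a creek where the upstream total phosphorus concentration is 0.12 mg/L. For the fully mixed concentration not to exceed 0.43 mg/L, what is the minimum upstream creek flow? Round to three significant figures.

Set C_mix = 0.43: (Q·0.1200 + 35.10·6.280) / (Q + 35.10) = 0.43
→ Q = 35.10·(6.280 − 0.43)/(0.43 − 0.1200) = 662.4 L/s.

662 L/s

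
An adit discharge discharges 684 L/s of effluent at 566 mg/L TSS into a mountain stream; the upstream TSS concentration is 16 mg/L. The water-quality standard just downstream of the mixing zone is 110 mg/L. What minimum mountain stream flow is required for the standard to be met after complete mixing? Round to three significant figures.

3320 L/s

Set C_mix = 110: (Q·16.00 + 684.0·566.0) / (Q + 684.0) = 110
→ Q = 684.0·(566.0 − 110)/(110 − 16.00) = 3318 L/s.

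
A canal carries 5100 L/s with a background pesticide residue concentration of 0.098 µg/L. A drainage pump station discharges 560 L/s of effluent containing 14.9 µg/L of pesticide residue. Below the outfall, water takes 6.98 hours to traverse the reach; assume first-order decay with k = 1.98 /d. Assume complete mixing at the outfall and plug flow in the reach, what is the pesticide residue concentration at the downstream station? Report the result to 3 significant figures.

Conservation of mass: C = (5100·0.09800 + 560.0·14.90) / 5660 = 8844/5660 = 1.563 µg/L.
First-order decay: C = 1.563·exp(−k·t) = 1.563·0.5622 = 0.8785 µg/L.

0.878 µg/L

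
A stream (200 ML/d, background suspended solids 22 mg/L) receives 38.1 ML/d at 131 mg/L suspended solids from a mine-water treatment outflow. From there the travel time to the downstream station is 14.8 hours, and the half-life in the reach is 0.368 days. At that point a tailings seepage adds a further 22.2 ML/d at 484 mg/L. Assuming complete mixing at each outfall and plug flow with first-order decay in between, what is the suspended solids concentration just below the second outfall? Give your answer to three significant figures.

52.6 mg/L

Mass balance: C = (200.0·22.00 + 38.10·131.0) / 238.1 = 9391/238.1 = 39.44 mg/L; combined flow 238.1 ML/d.
Half-life 0.368 d → k = ln 2 / 0.368 = 1.884 d⁻¹.
After decay, C = 39.44 × e^(−kt) = 39.44 × 0.3130 = 12.35 mg/L.
Second outfall: C = (238.1·12.35 + 22.20·484.0)/260.3 = 52.57 mg/L.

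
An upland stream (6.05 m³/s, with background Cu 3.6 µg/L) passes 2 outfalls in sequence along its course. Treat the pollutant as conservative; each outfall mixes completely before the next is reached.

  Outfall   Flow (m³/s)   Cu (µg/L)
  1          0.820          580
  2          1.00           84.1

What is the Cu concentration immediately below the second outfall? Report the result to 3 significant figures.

Below outfall 1: Q → 6.870 m³/s, C = (6.050·3.600 + 0.8200·580.0)/6.870 = 72.40 µg/L.
Below outfall 2: Q → 7.870 m³/s, C = (6.870·72.40 + 1.000·84.10)/7.870 = 73.89 µg/L.

73.9 µg/L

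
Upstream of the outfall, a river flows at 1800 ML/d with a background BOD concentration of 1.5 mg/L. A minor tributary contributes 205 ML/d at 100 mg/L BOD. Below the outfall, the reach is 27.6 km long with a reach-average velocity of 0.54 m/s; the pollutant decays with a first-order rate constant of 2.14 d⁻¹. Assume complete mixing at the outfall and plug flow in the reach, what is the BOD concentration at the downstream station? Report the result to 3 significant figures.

After mixing, C = (1800·1.500 + 205.0·100.0) / 2005 = 23200/2005 = 11.57 mg/L.
Travel time t = 27.6·1000 / 0.54 = 51110 s = 14.20 h.
Decay over the reach: 11.57·exp(−kt) = 11.57·0.2820 = 3.263 mg/L.

3.26 mg/L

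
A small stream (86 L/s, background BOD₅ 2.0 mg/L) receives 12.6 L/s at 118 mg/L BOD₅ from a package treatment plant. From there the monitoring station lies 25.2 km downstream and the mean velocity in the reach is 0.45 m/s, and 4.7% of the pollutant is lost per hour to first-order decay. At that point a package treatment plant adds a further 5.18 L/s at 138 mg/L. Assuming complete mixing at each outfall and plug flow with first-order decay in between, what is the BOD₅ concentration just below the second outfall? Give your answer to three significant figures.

14.4 mg/L

Mixed concentration C = ΣQC/ΣQ = (86.00·2.000 + 12.60·118.0) / 98.60 = 1659/98.60 = 16.82 mg/L; combined flow 98.60 L/s.
Travel time t = 25.2·1000 / 0.45 = 56000 s = 15.56 h.
4.7%/h lost → k = −ln(1 − 0.047) = 0.04814 h⁻¹.
After decay, C = 16.82 × e^(−kt) = 16.82 × 0.4729 = 7.956 mg/L.
Second outfall: C = (98.60·7.956 + 5.180·138.0)/103.8 = 14.45 mg/L.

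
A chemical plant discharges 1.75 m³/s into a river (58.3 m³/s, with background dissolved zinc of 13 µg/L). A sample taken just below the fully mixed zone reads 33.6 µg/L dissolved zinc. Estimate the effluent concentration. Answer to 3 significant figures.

720 µg/L

Mass balance: 58.30·13.00 + 1.750·Cₑ = 60.05·33.60
→ Cₑ = (60.05·33.60 − 58.30·13.00) / 1.750 = 719.9 µg/L.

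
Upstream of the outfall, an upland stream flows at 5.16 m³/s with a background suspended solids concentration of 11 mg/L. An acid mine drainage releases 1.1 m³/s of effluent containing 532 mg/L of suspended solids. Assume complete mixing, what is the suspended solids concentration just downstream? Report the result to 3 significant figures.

After mixing, C = (5.160·11.00 + 1.100·532.0) / 6.260 = 642.0/6.260 = 102.5 mg/L.

103 mg/L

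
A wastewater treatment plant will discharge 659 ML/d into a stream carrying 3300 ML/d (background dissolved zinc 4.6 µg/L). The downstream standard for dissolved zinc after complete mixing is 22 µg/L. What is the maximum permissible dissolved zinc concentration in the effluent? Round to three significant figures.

At the limit, (Qr·Cr + Qe·Cₑ)/(Qr + Qe) = 22:
Cₑ = (3959·22 − 3300·4.600) / 659.0 = 109.1 µg/L.

109 µg/L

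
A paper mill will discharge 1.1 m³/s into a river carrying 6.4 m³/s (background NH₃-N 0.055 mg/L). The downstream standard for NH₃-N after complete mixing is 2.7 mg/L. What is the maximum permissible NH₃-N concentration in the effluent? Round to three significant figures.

18.1 mg/L

At the limit, (Qr·Cr + Qe·Cₑ)/(Qr + Qe) = 2.7:
Cₑ = (7.500·2.7 − 6.400·0.05500) / 1.100 = 18.09 mg/L.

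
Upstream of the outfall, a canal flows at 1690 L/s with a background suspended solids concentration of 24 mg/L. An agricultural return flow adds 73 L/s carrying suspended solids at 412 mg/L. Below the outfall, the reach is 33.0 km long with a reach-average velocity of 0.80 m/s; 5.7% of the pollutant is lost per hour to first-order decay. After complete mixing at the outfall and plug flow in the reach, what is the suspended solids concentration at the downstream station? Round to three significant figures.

After mixing, C = (1690·24.00 + 73.00·412.0) / 1763 = 70640/1763 = 40.07 mg/L.
Travel time t = 33.0·1000 / 0.80 = 41250 s = 11.46 h.
5.7%/h lost → k = −ln(1 − 0.057) = 0.05869 h⁻¹.
After decay, C = 40.07 × e^(−kt) = 40.07 × 0.5104 = 20.45 mg/L.

20.5 mg/L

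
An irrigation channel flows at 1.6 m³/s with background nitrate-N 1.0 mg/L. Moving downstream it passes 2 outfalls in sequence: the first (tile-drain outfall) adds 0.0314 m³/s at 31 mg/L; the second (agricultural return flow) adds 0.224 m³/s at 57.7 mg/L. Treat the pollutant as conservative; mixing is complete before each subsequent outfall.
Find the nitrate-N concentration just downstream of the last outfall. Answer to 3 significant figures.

After outfall 1: Q = 1.600 + 0.03140 = 1.631 m³/s; C = (1.600·1.000 + 0.03140·31.00)/1.631 = 1.577 mg/L.
After outfall 2: Q = 1.631 + 0.2240 = 1.855 m³/s; C = (1.631·1.577 + 0.2240·57.70)/1.855 = 8.353 mg/L.

8.35 mg/L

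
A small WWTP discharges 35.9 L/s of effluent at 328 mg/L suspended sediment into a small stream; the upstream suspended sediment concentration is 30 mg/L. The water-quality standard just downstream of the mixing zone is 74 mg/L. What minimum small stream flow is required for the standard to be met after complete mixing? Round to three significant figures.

207 L/s

Set C_mix = 74: (Q·30.00 + 35.90·328.0) / (Q + 35.90) = 74
→ Q = 35.90·(328.0 − 74)/(74 − 30.00) = 207.2 L/s.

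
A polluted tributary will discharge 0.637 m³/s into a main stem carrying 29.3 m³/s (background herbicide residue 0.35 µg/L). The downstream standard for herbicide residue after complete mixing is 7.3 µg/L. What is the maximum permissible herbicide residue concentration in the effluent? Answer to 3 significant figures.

327 µg/L

At the limit, (Qr·Cr + Qe·Cₑ)/(Qr + Qe) = 7.3:
Cₑ = (29.94·7.3 − 29.30·0.3500) / 0.6370 = 327.0 µg/L.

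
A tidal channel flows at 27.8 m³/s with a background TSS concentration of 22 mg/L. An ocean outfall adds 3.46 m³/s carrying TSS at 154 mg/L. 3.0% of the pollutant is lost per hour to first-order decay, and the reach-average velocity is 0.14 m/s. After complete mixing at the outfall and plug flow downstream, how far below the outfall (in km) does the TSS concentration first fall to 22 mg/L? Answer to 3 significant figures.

8.43 km

Conservation of mass: C = (27.80·22.00 + 3.460·154.0) / 31.26 = 1144/31.26 = 36.61 mg/L.
3.0%/h lost → k = −ln(1 − 0.03) = 0.03046 h⁻¹.
Set 36.61·exp(−k·t) = 22 → t = ln(36.61/22)/k = 60190 s = 16.72 h.
Distance = v·t = 0.14·60190 = 8427 m = 8.427 km.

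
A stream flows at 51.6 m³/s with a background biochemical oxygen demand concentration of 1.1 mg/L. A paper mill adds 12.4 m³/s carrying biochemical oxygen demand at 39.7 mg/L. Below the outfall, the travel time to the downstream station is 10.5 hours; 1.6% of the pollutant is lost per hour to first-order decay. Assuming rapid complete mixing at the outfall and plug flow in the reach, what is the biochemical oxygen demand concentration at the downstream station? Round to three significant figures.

7.24 mg/L

After mixing, C = (51.60·1.100 + 12.40·39.70) / 64.00 = 549.0/64.00 = 8.579 mg/L.
1.6%/h lost → k = −ln(1 − 0.016) = 0.01613 h⁻¹.
First-order decay: C = 8.579·exp(−k·t) = 8.579·0.8442 = 7.242 mg/L.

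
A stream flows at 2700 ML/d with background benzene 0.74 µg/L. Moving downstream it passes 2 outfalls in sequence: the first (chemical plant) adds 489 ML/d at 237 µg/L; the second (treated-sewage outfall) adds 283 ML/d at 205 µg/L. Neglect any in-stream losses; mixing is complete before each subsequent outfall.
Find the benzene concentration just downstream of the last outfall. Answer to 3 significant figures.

50.7 µg/L

Outfall 1: combined Q = 3189 ML/d; C = (2700·0.7400 + 489.0·237.0)/3189 = 36.97 µg/L.
Outfall 2: combined Q = 3472 ML/d; C = (3189·36.97 + 283.0·205.0)/3472 = 50.66 µg/L.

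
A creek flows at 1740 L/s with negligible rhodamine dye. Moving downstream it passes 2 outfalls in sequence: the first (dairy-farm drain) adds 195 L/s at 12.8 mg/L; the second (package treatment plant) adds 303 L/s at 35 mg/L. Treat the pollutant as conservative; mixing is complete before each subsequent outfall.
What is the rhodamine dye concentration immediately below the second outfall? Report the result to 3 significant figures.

After outfall 1: Q = 1740 + 195.0 = 1935 L/s; C = (1740·0 + 195.0·12.80)/1935 = 1.290 mg/L.
After outfall 2: Q = 1935 + 303.0 = 2238 L/s; C = (1935·1.290 + 303.0·35.00)/2238 = 5.854 mg/L.

5.85 mg/L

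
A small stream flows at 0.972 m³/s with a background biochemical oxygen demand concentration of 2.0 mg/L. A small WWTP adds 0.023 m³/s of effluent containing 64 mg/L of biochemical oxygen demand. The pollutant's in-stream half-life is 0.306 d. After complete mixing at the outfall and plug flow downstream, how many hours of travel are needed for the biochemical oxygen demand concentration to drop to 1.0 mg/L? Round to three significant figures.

13.1 h

After mixing, C = (0.9720·2.000 + 0.02300·64.00) / 0.9950 = 3.416/0.9950 = 3.433 mg/L.
Half-life 0.306 d → k = ln 2 / 0.306 = 2.265 d⁻¹.
3.433·exp(−k·t) = 1.0 → t = ln(3.433/1.0)/k = 47050 s = 13.07 h.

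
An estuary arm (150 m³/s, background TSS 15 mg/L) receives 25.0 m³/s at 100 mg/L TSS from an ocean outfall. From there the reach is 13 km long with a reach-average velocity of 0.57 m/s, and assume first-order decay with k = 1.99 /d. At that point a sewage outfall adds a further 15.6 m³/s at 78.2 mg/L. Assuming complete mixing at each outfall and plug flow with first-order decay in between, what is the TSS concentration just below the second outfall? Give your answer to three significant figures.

Mass balance: C = (150.0·15.00 + 25.00·100.0) / 175.0 = 4750/175.0 = 27.14 mg/L; combined flow 175.0 m³/s.
Travel time t = 13·1000 / 0.57 = 22810 s = 6.335 h.
First-order decay: C = 27.14·exp(−k·t) = 27.14·0.5914 = 16.05 mg/L.
At the second outfall, C = (175.0·16.05 + 15.60·78.20) / (175.0 + 15.60) = 21.14 mg/L.

21.1 mg/L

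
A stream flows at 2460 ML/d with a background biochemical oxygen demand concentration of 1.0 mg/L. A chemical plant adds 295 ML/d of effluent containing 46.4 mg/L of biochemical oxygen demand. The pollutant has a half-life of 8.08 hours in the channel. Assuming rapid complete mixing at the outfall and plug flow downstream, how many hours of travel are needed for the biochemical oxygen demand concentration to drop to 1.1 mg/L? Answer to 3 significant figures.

Mass balance: C = (2460·1.000 + 295.0·46.40) / 2755 = 16150/2755 = 5.861 mg/L.
Half-life 8.08 h → k = ln 2 / 8.08 = 0.08579 h⁻¹ = 2.059 d⁻¹.
5.861·exp(−k·t) = 1.1 → t = ln(5.861/1.1)/k = 70210 s = 19.50 h.

19.5 h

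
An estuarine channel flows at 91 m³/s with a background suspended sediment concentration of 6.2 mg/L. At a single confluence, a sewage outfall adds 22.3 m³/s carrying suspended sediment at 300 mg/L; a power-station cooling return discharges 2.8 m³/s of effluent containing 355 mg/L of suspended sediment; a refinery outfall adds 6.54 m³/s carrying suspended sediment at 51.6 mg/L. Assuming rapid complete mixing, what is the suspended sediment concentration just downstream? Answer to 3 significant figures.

70.0 mg/L

Mixed concentration C = ΣQC/ΣQ = (91.00·6.200 + 22.30·300.0 + 2.800·355.0 + 6.540·51.60) / 122.6 = 8586/122.6 = 70.01 mg/L.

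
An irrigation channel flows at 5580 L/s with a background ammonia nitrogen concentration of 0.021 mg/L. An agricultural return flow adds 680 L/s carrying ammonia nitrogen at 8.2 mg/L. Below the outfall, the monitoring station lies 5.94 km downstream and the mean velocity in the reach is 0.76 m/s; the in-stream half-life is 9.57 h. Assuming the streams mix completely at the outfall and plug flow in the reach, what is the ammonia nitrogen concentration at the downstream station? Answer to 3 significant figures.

0.777 mg/L

After mixing, C = (5580·0.02100 + 680.0·8.200) / 6260 = 5693/6260 = 0.9095 mg/L.
Travel time t = 5.94·1000 / 0.76 = 7816 s = 2.171 h.
Half-life 9.57 h → k = ln 2 / 9.57 = 0.07243 h⁻¹ = 1.738 d⁻¹.
Applying C = C₀e^(−kt): 0.9095 × 0.8545 = 0.7771 mg/L.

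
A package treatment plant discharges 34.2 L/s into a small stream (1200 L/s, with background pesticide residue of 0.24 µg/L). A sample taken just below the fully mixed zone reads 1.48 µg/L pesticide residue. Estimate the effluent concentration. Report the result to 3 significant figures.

Mass balance: 1200·0.2400 + 34.20·Cₑ = 1234·1.480
→ Cₑ = (1234·1.480 − 1200·0.2400) / 34.20 = 44.99 µg/L.

45.0 µg/L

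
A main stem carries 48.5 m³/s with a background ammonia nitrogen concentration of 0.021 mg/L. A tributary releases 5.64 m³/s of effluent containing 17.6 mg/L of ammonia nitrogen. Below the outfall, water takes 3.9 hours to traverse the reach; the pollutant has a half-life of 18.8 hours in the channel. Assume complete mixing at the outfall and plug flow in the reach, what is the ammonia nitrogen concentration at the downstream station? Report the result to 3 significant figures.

1.60 mg/L

Mixed concentration C = ΣQC/ΣQ = (48.50·0.02100 + 5.640·17.60) / 54.14 = 100.3/54.14 = 1.852 mg/L.
Half-life 18.8 h → k = ln 2 / 18.8 = 0.03687 h⁻¹ = 0.8849 d⁻¹.
After decay, C = 1.852 × e^(−kt) = 1.852 × 0.8661 = 1.604 mg/L.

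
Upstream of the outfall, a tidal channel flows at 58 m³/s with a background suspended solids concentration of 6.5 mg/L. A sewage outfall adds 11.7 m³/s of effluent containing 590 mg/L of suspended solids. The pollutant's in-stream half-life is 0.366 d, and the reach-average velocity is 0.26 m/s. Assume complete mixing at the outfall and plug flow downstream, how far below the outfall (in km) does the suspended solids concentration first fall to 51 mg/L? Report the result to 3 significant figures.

Conservation of mass: C = (58.00·6.500 + 11.70·590.0) / 69.70 = 7280/69.70 = 104.4 mg/L.
Half-life 0.366 d → k = ln 2 / 0.366 = 1.894 d⁻¹.
Set 104.4·exp(−k·t) = 51 → t = ln(104.4/51)/k = 32700 s = 9.085 h.
Distance = v·t = 0.26·32700 = 8503 m = 8.503 km.

8.50 km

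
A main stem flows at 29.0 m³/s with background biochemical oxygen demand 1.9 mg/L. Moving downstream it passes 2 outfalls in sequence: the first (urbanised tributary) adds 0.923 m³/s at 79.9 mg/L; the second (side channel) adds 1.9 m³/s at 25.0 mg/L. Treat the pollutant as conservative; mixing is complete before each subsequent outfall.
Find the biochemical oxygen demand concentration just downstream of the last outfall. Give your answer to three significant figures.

5.54 mg/L

Below outfall 1: Q → 29.92 m³/s, C = (29.00·1.900 + 0.9230·79.90)/29.92 = 4.306 mg/L.
Below outfall 2: Q → 31.82 m³/s, C = (29.92·4.306 + 1.900·25.00)/31.82 = 5.542 mg/L.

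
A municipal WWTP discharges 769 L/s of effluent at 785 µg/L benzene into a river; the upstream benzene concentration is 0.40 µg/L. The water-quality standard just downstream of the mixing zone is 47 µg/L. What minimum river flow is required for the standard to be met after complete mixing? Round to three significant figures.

Set C_mix = 47: (Q·0.4000 + 769.0·785.0) / (Q + 769.0) = 47
→ Q = 769.0·(785.0 − 47)/(47 − 0.4000) = 12180 L/s.

12200 L/s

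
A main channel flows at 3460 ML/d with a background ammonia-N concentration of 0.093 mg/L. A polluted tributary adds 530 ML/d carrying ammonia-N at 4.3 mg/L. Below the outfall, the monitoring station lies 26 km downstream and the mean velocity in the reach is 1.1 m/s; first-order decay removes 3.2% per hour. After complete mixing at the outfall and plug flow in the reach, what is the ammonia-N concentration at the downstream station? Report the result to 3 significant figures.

After mixing, C = (3460·0.09300 + 530.0·4.300) / 3990 = 2601/3990 = 0.6518 mg/L.
Travel time t = 26·1000 / 1.1 = 23640 s = 6.566 h.
3.2%/h lost → k = −ln(1 − 0.032) = 0.03252 h⁻¹.
First-order decay: C = 0.6518·exp(−k·t) = 0.6518·0.8077 = 0.5265 mg/L.

0.526 mg/L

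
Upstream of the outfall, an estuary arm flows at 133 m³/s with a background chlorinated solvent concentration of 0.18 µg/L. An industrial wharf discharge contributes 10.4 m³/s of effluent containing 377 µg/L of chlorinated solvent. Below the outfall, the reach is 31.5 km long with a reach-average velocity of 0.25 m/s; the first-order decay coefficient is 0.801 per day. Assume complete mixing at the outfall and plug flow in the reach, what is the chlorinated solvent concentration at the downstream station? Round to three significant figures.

Mixed concentration C = ΣQC/ΣQ = (133.0·0.1800 + 10.40·377.0) / 143.4 = 3945/143.4 = 27.51 µg/L.
Travel time t = 31.5·1000 / 0.25 = 126000 s = 35.00 h.
Applying C = C₀e^(−kt): 27.51 × 0.3109 = 8.554 µg/L.

8.55 µg/L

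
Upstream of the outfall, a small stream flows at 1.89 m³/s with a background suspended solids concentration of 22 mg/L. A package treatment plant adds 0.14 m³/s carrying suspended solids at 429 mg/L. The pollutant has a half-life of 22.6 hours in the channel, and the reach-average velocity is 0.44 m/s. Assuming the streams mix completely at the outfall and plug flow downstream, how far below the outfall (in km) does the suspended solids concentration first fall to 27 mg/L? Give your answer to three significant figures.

31.9 km

Mass balance: C = (1.890·22.00 + 0.1400·429.0) / 2.030 = 101.6/2.030 = 50.07 mg/L.
Half-life 22.6 h → k = ln 2 / 22.6 = 0.03067 h⁻¹ = 0.7361 d⁻¹.
Set 50.07·exp(−k·t) = 27 → t = ln(50.07/27)/k = 72490 s = 20.14 h.
Distance = v·t = 0.44·72490 = 31890 m = 31.89 km.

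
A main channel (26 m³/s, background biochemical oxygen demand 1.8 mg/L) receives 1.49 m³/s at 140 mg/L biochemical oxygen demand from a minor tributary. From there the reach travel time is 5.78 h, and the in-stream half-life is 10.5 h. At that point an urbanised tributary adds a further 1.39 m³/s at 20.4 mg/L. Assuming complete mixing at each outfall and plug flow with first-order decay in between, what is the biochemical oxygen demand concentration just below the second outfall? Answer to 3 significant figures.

7.02 mg/L

Mixed concentration C = ΣQC/ΣQ = (26.00·1.800 + 1.490·140.0) / 27.49 = 255.4/27.49 = 9.291 mg/L; combined flow 27.49 m³/s.
Half-life 10.5 h → k = ln 2 / 10.5 = 0.06601 h⁻¹ = 1.584 d⁻¹.
Decay over the reach: 9.291·exp(−kt) = 9.291·0.6828 = 6.344 mg/L.
Second outfall: C = (27.49·6.344 + 1.390·20.40)/28.88 = 7.020 mg/L.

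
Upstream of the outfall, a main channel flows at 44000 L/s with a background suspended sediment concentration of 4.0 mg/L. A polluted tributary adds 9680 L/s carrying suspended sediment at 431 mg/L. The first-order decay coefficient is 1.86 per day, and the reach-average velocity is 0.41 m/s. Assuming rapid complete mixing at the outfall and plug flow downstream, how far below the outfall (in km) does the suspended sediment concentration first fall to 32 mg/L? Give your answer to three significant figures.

Mass balance: C = (44000·4.000 + 9680·431.0) / 53680 = 4348000/53680 = 81.00 mg/L.
Set 81.00·exp(−k·t) = 32 → t = ln(81.00/32)/k = 43140 s = 11.98 h.
Distance = v·t = 0.41·43140 = 17690 m = 17.69 km.

17.7 km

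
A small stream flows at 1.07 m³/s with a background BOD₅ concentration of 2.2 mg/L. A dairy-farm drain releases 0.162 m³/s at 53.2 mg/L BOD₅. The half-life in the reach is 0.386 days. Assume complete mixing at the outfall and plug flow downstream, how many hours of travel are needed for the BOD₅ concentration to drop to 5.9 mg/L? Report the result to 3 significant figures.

5.50 h

Flow-weighted average: C = (1.070·2.200 + 0.1620·53.20) / 1.232 = 10.97/1.232 = 8.906 mg/L.
Half-life 0.386 d → k = ln 2 / 0.386 = 1.796 d⁻¹.
8.906·exp(−k·t) = 5.9 → t = ln(8.906/5.9)/k = 19810 s = 5.504 h.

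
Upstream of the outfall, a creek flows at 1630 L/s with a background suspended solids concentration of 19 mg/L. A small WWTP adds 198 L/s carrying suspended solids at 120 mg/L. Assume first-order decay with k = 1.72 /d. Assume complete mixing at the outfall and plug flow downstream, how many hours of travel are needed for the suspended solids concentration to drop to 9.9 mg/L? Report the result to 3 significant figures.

Flow-weighted average: C = (1630·19.00 + 198.0·120.0) / 1828 = 54730/1828 = 29.94 mg/L.
29.94·exp(−k·t) = 9.9 → t = ln(29.94/9.9)/k = 55590 s = 15.44 h.

15.4 h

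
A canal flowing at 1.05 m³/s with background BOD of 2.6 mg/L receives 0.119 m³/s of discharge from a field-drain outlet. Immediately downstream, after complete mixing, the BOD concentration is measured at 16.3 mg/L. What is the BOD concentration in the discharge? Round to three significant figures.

Mass balance: 1.050·2.600 + 0.1190·Cₑ = 1.169·16.30
→ Cₑ = (1.169·16.30 − 1.050·2.600) / 0.1190 = 137.2 mg/L.

137 mg/L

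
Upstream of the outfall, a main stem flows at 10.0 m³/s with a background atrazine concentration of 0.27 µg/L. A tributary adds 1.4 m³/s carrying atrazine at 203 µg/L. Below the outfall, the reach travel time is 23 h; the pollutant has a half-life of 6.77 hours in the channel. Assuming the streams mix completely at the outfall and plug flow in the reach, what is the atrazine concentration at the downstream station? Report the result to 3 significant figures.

After mixing, C = (10.00·0.2700 + 1.400·203.0) / 11.40 = 286.9/11.40 = 25.17 µg/L.
Half-life 6.77 h → k = ln 2 / 6.77 = 0.1024 h⁻¹ = 2.457 d⁻¹.
First-order decay: C = 25.17·exp(−k·t) = 25.17·0.09491 = 2.388 µg/L.

2.39 µg/L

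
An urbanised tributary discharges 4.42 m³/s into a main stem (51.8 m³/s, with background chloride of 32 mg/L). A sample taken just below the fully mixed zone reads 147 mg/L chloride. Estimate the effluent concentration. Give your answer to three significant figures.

Mass balance: 51.80·32.00 + 4.420·Cₑ = 56.22·147.0
→ Cₑ = (56.22·147.0 − 51.80·32.00) / 4.420 = 1495 mg/L.

1490 mg/L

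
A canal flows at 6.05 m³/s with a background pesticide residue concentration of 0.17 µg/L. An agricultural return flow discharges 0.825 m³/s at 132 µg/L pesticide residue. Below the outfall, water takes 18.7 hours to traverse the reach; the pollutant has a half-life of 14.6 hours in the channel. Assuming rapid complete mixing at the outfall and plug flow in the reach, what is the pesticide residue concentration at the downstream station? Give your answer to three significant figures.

6.58 µg/L

Conservation of mass: C = (6.050·0.1700 + 0.8250·132.0) / 6.875 = 109.9/6.875 = 15.99 µg/L.
Half-life 14.6 h → k = ln 2 / 14.6 = 0.04748 h⁻¹ = 1.139 d⁻¹.
First-order decay: C = 15.99·exp(−k·t) = 15.99·0.4116 = 6.581 µg/L.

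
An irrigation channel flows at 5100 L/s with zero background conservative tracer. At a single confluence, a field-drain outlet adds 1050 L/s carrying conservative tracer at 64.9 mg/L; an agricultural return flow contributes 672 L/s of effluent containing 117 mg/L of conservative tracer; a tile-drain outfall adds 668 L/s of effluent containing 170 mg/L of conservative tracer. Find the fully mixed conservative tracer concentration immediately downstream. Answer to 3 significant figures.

34.8 mg/L

Mixed concentration C = ΣQC/ΣQ = (5100·0 + 1050·64.90 + 672.0·117.0 + 668.0·170.0) / 7490 = 260300/7490 = 34.76 mg/L.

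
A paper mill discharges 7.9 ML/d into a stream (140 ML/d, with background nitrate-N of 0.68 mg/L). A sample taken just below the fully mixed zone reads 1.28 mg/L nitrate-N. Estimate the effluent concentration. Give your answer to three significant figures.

Mass balance: 140.0·0.6800 + 7.900·Cₑ = 147.9·1.280
→ Cₑ = (147.9·1.280 − 140.0·0.6800) / 7.900 = 11.91 mg/L.

11.9 mg/L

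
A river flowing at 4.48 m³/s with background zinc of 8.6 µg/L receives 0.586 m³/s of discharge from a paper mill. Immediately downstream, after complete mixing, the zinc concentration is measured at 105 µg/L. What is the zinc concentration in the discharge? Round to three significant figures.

Mass balance: 4.480·8.600 + 0.5860·Cₑ = 5.066·105.0
→ Cₑ = (5.066·105.0 − 4.480·8.600) / 0.5860 = 842.0 µg/L.

842 µg/L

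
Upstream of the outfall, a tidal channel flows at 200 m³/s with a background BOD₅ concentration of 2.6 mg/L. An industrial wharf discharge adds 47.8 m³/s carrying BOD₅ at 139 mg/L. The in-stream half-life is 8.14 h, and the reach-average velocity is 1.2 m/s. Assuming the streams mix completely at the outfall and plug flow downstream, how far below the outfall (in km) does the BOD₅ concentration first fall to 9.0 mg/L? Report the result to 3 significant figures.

59.2 km

Mixed concentration C = ΣQC/ΣQ = (200.0·2.600 + 47.80·139.0) / 247.8 = 7164/247.8 = 28.91 mg/L.
Half-life 8.14 h → k = ln 2 / 8.14 = 0.08515 h⁻¹ = 2.044 d⁻¹.
Set 28.91·exp(−k·t) = 9.0 → t = ln(28.91/9.0)/k = 49340 s = 13.70 h.
Distance = v·t = 1.2·49340 = 59200 m = 59.20 km.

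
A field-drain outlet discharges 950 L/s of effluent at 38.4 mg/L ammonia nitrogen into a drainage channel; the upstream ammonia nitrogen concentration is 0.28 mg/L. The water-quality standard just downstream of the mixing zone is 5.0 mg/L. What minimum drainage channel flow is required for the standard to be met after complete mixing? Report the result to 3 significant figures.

6720 L/s

Set C_mix = 5.0: (Q·0.2800 + 950.0·38.40) / (Q + 950.0) = 5.0
→ Q = 950.0·(38.40 − 5.0)/(5.0 − 0.2800) = 6722 L/s.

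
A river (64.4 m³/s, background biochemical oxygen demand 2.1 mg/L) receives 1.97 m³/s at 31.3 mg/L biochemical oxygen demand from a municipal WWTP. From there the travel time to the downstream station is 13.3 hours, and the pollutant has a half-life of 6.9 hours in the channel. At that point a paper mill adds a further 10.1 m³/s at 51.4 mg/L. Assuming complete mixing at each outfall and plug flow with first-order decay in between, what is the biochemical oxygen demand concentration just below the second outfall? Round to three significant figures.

Mixed concentration C = ΣQC/ΣQ = (64.40·2.100 + 1.970·31.30) / 66.37 = 196.9/66.37 = 2.967 mg/L; combined flow 66.37 m³/s.
Half-life 6.9 h → k = ln 2 / 6.9 = 0.1005 h⁻¹ = 2.411 d⁻¹.
After decay, C = 2.967 × e^(−kt) = 2.967 × 0.2629 = 0.7799 mg/L.
Second outfall: C = (66.37·0.7799 + 10.10·51.40)/76.47 = 7.466 mg/L.

7.47 mg/L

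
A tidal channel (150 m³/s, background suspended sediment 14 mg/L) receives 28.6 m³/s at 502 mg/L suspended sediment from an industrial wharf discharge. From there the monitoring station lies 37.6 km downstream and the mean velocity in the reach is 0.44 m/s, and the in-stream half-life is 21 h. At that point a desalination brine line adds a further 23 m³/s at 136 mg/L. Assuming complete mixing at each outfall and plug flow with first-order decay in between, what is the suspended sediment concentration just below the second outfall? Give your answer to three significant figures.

Mass balance: C = (150.0·14.00 + 28.60·502.0) / 178.6 = 16460/178.6 = 92.15 mg/L; combined flow 178.6 m³/s.
Travel time t = 37.6·1000 / 0.44 = 85450 s = 23.74 h.
Half-life 21 h → k = ln 2 / 21 = 0.03301 h⁻¹ = 0.7922 d⁻¹.
After decay, C = 92.15 × e^(−kt) = 92.15 × 0.4568 = 42.09 mg/L.
Second outfall: C = (178.6·42.09 + 23.00·136.0)/201.6 = 52.81 mg/L.

52.8 mg/L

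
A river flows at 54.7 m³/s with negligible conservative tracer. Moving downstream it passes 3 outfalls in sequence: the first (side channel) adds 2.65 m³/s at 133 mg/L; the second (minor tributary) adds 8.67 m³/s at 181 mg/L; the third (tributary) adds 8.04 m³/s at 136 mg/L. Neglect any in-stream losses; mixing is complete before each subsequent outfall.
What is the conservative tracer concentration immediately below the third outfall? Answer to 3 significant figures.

After outfall 1: Q = 54.70 + 2.650 = 57.35 m³/s; C = (54.70·0 + 2.650·133.0)/57.35 = 6.146 mg/L.
After outfall 2: Q = 57.35 + 8.670 = 66.02 m³/s; C = (57.35·6.146 + 8.670·181.0)/66.02 = 29.11 mg/L.
After outfall 3: Q = 66.02 + 8.040 = 74.06 m³/s; C = (66.02·29.11 + 8.040·136.0)/74.06 = 40.71 mg/L.

40.7 mg/L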